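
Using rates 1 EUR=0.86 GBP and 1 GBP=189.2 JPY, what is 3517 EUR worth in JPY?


Step 1: 3517 EUR × 0.86 = 3024.62 GBP
Step 2: 3024.62 GBP × 189.2 = 572258.10 JPY
Implied rate EUR→JPY = 0.86 × 189.2 = 162.7120
= 572258.10 JPY

572258.10 JPY


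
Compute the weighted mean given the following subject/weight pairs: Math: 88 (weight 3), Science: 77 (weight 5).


Numerator = 88×3 + 77×5
= 264 + 385
= 649
Total weight = 8
Weighted avg = 649/8
= 81.13

81.13


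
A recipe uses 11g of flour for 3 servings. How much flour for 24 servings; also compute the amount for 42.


Direct proportion: y/x = constant
k = 11/3 ≈ 3.6667
y at x=24: k × 24 = 11 × 24 / 3 = 264/3 = 88.00
y at x=42: k × 42 = 11 × 42 / 3 = 462/3 = 154.00
= 88.00 and 154.00

88.00 and 154.00


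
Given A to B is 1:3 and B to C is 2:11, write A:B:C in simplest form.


Match B: multiply A:B by 2 → 2:6
Multiply B:C by 3 → 6:33
Combined: 2:6:33
GCD = 1
= 2:6:33

2:6:33


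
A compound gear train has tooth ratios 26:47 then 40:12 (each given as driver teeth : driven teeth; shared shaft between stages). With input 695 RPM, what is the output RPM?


Stage 1: RPM_B = RPM_A × t_A/t_B = 695 × 26/47 = 18070/47 ≈ 384.47
B and C share a shaft → RPM_C = RPM_B
Stage 2: RPM_D = RPM_C × t_C/t_D = RPM_A × (t_A×t_C)/(t_B×t_D)
Overall ratio = (26×40)/(47×12) = 1040/564
RPM_D = 695 × 1040/564 = 722800/564
≈ 1281.56 RPM

1281.56 RPM


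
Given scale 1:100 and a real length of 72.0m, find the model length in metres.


Model size = real / scale
= 72.0 / 100
= 0.7200 m

0.7200 m


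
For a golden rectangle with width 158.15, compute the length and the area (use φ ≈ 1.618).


φ = (1 + √5) / 2 ≈ 1.618
Length = width × φ = 158.15 × 1.618 = 255.8867
≈ 255.89
Area = width × length = 158.15 × 255.8867 = 40468.481605 ≈ 40468.48
= Length: 255.89, Area: 40468.48

Length: 255.89, Area: 40468.48


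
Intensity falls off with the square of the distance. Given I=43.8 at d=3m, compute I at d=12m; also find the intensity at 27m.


I₁d₁² = I₂d₂²
I at 12m = 43.8 × (3/12)² = 43.8 × 9/144 = 394.2/144 = 2.7375
I at 27m = 43.8 × (3/27)² = 43.8 × 9/729 = 394.2/729 ≈ 0.5407
= 2.7375 and 0.5407

2.7375 and 0.5407


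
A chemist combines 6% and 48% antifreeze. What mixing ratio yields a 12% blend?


Let x parts of 6% mix with y parts of 48%.
6x + 48y = 12(x + y)
6x + 48y = 12x + 12y
x(6 - 12) = y(12 - 48)
x/y = (48 - 12)/(12 - 6) = 36/6
Simplify: 6:1
= 6:1

6:1


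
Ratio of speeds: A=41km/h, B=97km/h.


Ratio = 41:97
GCD = 1
Simplified = 41:97
Time ratio (same distance) = 97:41
Speed ratio = 41:97

41:97


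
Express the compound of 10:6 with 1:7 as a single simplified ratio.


Compound ratio = (10×1) : (6×7)
= 10:42
GCD = 2
= 5:21

5:21


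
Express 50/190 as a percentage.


Percentage = (part / whole) × 100
= (50 / 190) × 100
≈ 26.32%

26.32%


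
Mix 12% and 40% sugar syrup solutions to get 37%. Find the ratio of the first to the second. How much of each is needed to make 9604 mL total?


Let x parts of 12% mix with y parts of 40%.
12x + 40y = 37(x + y)
12x + 40y = 37x + 37y
x(12 - 37) = y(37 - 40)
x/y = (40 - 37)/(37 - 12) = 3/25
Simplify: 3:25
Total parts = 28; one part = 9604/28 = 343.00 mL
12% solution: 3×343.00 = 1029.00 mL
40% solution: 25×343.00 = 8575.00 mL
= ratio 3:25; 1029.00 mL and 8575.00 mL

ratio 3:25; 1029.00 mL and 8575.00 mL


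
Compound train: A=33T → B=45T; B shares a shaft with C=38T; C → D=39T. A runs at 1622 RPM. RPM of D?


Stage 1: RPM_B = RPM_A × t_A/t_B = 1622 × 33/45 = 53526/45 ≈ 1189.47
B and C share a shaft → RPM_C = RPM_B
Stage 2: RPM_D = RPM_C × t_C/t_D = RPM_A × (t_A×t_C)/(t_B×t_D)
Overall ratio = (33×38)/(45×39) = 1254/1755
RPM_D = 1622 × 1254/1755 = 2033988/1755
≈ 1158.97 RPM

1158.97 RPM


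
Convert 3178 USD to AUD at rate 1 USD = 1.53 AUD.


Amount × rate = 3178 × 1.53
= 4862.34 AUD

4862.34 AUD


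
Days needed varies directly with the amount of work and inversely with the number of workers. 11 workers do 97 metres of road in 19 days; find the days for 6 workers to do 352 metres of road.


Days ∝ work / workers, so d₂ = d₁ × (m₁/m₂) × (w₂/w₁)
Workers factor (inverse): 11/6 ≈ 1.8333
Work factor (direct): 352/97 ≈ 3.6289
d₂ = 19 × 11/6 × 352/97 = (19 × 11 × 352) / (6 × 97) = 73568/582
≈ 126.41 days

126.41 days


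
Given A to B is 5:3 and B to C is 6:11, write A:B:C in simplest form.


Match B: multiply A:B by 6 → 30:18
Multiply B:C by 3 → 18:33
Combined: 30:18:33
GCD = 3
= 10:6:11

10:6:11


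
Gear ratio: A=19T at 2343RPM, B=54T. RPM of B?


Gear ratio = 19:54 = 19:54
RPM_B = RPM_A × (teeth_A / teeth_B)
= 2343 × (19/54)
= 824.4 RPM

824.4 RPM


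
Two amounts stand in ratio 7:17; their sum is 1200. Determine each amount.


Let A = 7k, B = 17k.
7k + 17k = 1200
24k = 1200 → k = 1200/24 = 50
A = 7×50 = 350, B = 17×50 = 850
= A = 350, B = 850

A = 350, B = 850


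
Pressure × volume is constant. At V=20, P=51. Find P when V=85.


Inverse proportion: x × y = constant
k = 20 × 51 = 1020
y₂ = k / 85 = 1020 / 85
= 12.00

12.00


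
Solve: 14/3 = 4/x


Cross multiply: 14 × x = 3 × 4
14x = 12
x = 12 / 14
= 0.86

0.86


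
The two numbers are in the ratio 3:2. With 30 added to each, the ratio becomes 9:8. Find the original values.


Let A = 3k, B = 2k.
(3k + 30) / (2k + 30) = 9/8
Cross-multiply: 8(3k + 30) = 9(2k + 30)
24k + 240 = 18k + 270
24k - 18k = 270 - 240
6k = 30
k = 30/6 = 5
A = 3×5 = 15, B = 2×5 = 10
= A = 15, B = 10

A = 15, B = 10


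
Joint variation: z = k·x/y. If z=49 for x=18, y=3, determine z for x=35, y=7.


z = k·x/y
Solve for k using the known point: k = z·y/x = 49×3/18 = 147/18 ≈ 8.1667
Now evaluate at x=35, y=7:
z = k × 35 / 7 = (147 × 35) / (18 × 7) = 5145/126
≈ 40.8333

40.8333


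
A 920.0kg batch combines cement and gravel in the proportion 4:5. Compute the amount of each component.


Total parts = 4 + 5 = 9
cement: 920.0 × 4/9 = 408.9kg
gravel: 920.0 × 5/9 = 511.1kg
= 408.9kg and 511.1kg

408.9kg and 511.1kg


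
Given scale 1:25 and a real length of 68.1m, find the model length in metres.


Model size = real / scale
= 68.1 / 25
= 2.7240 m

2.7240 m


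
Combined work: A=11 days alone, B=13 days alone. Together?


Rate of A = 1/11 per day
Rate of B = 1/13 per day
Combined rate = 1/11 + 1/13 = 24/143 ≈ 0.1678 per day
Days = 1 / combined rate = 143/24
≈ 5.96 days

5.96 days


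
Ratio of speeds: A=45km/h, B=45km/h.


Ratio = 45:45
GCD = 45
Simplified = 1:1
Time ratio (same distance) = 1:1
Speed ratio = 1:1

1:1


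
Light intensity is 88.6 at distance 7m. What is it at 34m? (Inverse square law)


I₁d₁² = I₂d₂²
I₂ = I₁ × (d₁/d₂)²
= 88.6 × (7/34)²
= 88.6 × 49/1156
= 4341.4/1156
≈ 3.7555

3.7555


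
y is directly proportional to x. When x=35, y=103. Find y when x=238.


Direct proportion: y/x = constant
k = 103/35 ≈ 2.9429
y₂ = k × 238 = 103 × 238 / 35 = 24514/35
= 700.40

700.40


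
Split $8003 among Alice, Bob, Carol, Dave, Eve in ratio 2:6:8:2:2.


Total parts = 2 + 6 + 8 + 2 + 2 = 20
Alice: 8003 × 2/20 = 800.30
Bob: 8003 × 6/20 = 2400.90
Carol: 8003 × 8/20 = 3201.20
Dave: 8003 × 2/20 = 800.30
Eve: 8003 × 2/20 = 800.30
= Alice: $800.30, Bob: $2400.90, Carol: $3201.20, Dave: $800.30, Eve: $800.30

Alice: $800.30, Bob: $2400.90, Carol: $3201.20, Dave: $800.30, Eve: $800.30


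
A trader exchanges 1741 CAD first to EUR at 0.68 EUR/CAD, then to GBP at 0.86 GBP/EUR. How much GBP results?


Step 1: 1741 CAD × 0.68 = 1183.88 EUR
Step 2: 1183.88 EUR × 0.86 = 1018.14 GBP
Implied rate CAD→GBP = 0.68 × 0.86 = 0.5848
= 1018.14 GBP

1018.14 GBP


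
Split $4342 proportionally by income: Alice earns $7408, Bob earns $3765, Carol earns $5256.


Total income = 7408 + 3765 + 5256 = $16429
Alice: $4342 × 7408/16429 = $1957.85
Bob: $4342 × 3765/16429 = $995.05
Carol: $4342 × 5256/16429 = $1389.10
= Alice: $1957.85, Bob: $995.05, Carol: $1389.10

Alice: $1957.85, Bob: $995.05, Carol: $1389.10


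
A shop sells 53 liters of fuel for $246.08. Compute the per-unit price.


Unit rate = total / quantity
= 246.08 / 53
= $4.64 per unit

$4.64 per unit


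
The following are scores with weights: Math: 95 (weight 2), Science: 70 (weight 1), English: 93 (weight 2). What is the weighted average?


Numerator = 95×2 + 70×1 + 93×2
= 190 + 70 + 186
= 446
Total weight = 5
Weighted avg = 446/5
= 89.20

89.20


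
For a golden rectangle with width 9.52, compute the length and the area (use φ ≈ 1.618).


φ = (1 + √5) / 2 ≈ 1.618
Length = width × φ = 9.52 × 1.618 = 15.40336
≈ 15.40
Area = width × length = 9.52 × 15.40336 = 146.6399872 ≈ 146.64
= Length: 15.40, Area: 146.64

Length: 15.40, Area: 146.64


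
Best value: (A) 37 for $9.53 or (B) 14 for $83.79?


Deal A: $9.53/37 = $0.2576/unit
Deal B: $83.79/14 = $5.9850/unit
A is cheaper per unit
= Deal A

Deal A


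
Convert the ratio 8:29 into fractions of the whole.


Total parts = 8 + 29 = 37
First part: 8/37 = 8/37
Second part: 29/37 = 29/37
= 8/37 and 29/37

8/37 and 29/37


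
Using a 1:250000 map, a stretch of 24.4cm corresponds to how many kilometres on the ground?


Real distance = map distance × scale
= 24.4cm × 250000
= 6100000 cm = 61000.0 m
= 61.000 km

61.000 km


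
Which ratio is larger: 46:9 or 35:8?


46/9 = 5.1111
35/8 = 4.3750
5.1111 > 4.3750, so 46:9 is greater
= 46:9

46:9


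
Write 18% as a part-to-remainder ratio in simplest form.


18% means 18 parts out of 100; remainder = 82
Part : remainder = 18:82
GCD = 2
= 9:41

9:41


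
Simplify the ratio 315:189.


GCD(315, 189) = 63
315/63 : 189/63
= 5:3

5:3


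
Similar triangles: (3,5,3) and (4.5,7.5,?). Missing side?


Scale factor = 4.5/3 = 1.5
Missing side = 3 × 1.5
= 4.5

4.5


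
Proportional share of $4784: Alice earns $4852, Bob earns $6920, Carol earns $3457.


Total income = 4852 + 6920 + 3457 = $15229
Alice: $4784 × 4852/15229 = $1524.20
Bob: $4784 × 6920/15229 = $2173.83
Carol: $4784 × 3457/15229 = $1085.97
= Alice: $1524.20, Bob: $2173.83, Carol: $1085.97

Alice: $1524.20, Bob: $2173.83, Carol: $1085.97


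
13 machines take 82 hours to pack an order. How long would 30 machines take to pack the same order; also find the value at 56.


Inverse proportion: x × y = constant
k = 13 × 82 = 1066
At x=30: k/30 = 35.53
At x=56: k/56 = 19.04
= 35.53 and 19.04

35.53 and 19.04


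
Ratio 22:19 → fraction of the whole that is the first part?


Total parts = 22 + 19 = 41
First part: 22/41 = 22/41
= 22/41

22/41


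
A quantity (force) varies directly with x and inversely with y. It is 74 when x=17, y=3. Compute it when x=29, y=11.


z = k·x/y
Solve for k using the known point: k = z·y/x = 74×3/17 = 222/17 ≈ 13.0588
Now evaluate at x=29, y=11:
z = k × 29 / 11 = (222 × 29) / (17 × 11) = 6438/187
≈ 34.4278

34.4278


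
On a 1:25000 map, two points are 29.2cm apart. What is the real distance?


Real distance = map distance × scale
= 29.2cm × 25000
= 730000 cm = 7300.0 m
= 7.300 km

7.300 km


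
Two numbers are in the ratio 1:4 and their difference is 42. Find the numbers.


Let A = 1k, B = 4k.
4k - 1k = 42
3k = 42 → k = 42/3 = 14
A = 1×14 = 14, B = 4×14 = 56
= A = 14, B = 56

A = 14, B = 56


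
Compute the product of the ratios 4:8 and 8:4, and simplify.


Compound ratio = (4×8) : (8×4)
= 32:32
GCD = 32
= 1:1

1:1


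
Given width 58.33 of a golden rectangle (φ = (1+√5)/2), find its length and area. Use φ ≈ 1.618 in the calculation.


φ = (1 + √5) / 2 ≈ 1.618
Length = width × φ = 58.33 × 1.618 = 94.37794
≈ 94.38
Area = width × length = 58.33 × 94.37794 = 5505.0652402 ≈ 5505.07
= Length: 94.38, Area: 5505.07

Length: 94.38, Area: 5505.07


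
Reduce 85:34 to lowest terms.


GCD(85, 34) = 17
85/17 : 34/17
= 5:2

5:2


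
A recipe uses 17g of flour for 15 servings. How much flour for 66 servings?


Direct proportion: y/x = constant
k = 17/15 ≈ 1.1333
y₂ = k × 66 = 17 × 66 / 15 = 1122/15
= 74.80

74.80


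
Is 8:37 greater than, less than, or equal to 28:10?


8/37 = 0.2162
28/10 = 2.8000
0.2162 < 2.8000, so 8:37 is less
= less than

less than


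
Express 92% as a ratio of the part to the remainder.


92% means 92 parts out of 100; remainder = 8
Part : remainder = 92:8
GCD = 4
= 23:2

23:2


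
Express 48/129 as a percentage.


Percentage = (part / whole) × 100
= (48 / 129) × 100
≈ 37.21%

37.21%


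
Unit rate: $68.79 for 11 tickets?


Unit rate = total / quantity
= 68.79 / 11
= $6.25 per unit

$6.25 per unit


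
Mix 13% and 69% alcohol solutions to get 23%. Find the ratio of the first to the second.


Let x parts of 13% mix with y parts of 69%.
13x + 69y = 23(x + y)
13x + 69y = 23x + 23y
x(13 - 23) = y(23 - 69)
x/y = (69 - 23)/(23 - 13) = 46/10
Simplify: 23:5
= 23:5

23:5


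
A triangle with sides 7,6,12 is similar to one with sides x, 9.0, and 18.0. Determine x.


Scale factor = 9.0/6 = 1.5
Missing side = 7 × 1.5
= 10.5

10.5


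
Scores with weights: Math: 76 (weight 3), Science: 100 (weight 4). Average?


Numerator = 76×3 + 100×4
= 228 + 400
= 628
Total weight = 7
Weighted avg = 628/7
= 89.71

89.71


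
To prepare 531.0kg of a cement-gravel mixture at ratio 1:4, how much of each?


Total parts = 1 + 4 = 5
cement: 531.0 × 1/5 = 106.2kg
gravel: 531.0 × 4/5 = 424.8kg
= 106.2kg and 424.8kg

106.2kg and 424.8kg


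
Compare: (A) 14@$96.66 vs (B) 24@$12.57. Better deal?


Deal A: $96.66/14 = $6.9043/unit
Deal B: $12.57/24 = $0.5238/unit
B is cheaper per unit
= Deal B

Deal B


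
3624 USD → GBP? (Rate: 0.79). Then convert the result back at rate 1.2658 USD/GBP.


Amount × rate = 3624 × 0.79 = 2862.96 GBP
Round-trip: 2862.96 × 1.2658 = 3623.93 USD
= 2862.96 GBP, then 3623.93 USD

2862.96 GBP, then 3623.93 USD


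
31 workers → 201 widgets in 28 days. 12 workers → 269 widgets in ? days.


Days ∝ work / workers, so d₂ = d₁ × (m₁/m₂) × (w₂/w₁)
Workers factor (inverse): 31/12 ≈ 2.5833
Work factor (direct): 269/201 ≈ 1.3383
d₂ = 28 × 31/12 × 269/201 = (28 × 31 × 269) / (12 × 201) = 233492/2412
≈ 96.80 days

96.80 days


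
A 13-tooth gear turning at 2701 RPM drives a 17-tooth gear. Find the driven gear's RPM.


Gear ratio = 13:17 = 13:17
RPM_B = RPM_A × (teeth_A / teeth_B)
= 2701 × (13/17)
= 2065.5 RPM

2065.5 RPM


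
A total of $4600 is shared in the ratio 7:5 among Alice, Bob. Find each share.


Total parts = 7 + 5 = 12
Alice: 4600 × 7/12 = 2683.33
Bob: 4600 × 5/12 = 1916.67
= Alice: $2683.33, Bob: $1916.67

Alice: $2683.33, Bob: $1916.67


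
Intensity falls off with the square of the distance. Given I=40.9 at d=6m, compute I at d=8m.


I₁d₁² = I₂d₂²
I₂ = I₁ × (d₁/d₂)²
= 40.9 × (6/8)²
= 40.9 × 36/64
= 1472.4/64
≈ 23.0063

23.0063


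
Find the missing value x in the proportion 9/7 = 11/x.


Cross multiply: 9 × x = 7 × 11
9x = 77
x = 77 / 9
= 8.56

8.56


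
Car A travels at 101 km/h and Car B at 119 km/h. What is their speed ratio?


Ratio = 101:119
GCD = 1
Simplified = 101:119
Time ratio (same distance) = 119:101
Speed ratio = 101:119

101:119


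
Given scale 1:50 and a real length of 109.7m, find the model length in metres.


Model size = real / scale
= 109.7 / 50
= 2.1940 m

2.1940 m


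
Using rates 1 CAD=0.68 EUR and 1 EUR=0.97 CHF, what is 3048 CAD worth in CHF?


Step 1: 3048 CAD × 0.68 = 2072.64 EUR
Step 2: 2072.64 EUR × 0.97 = 2010.46 CHF
Implied rate CAD→CHF = 0.68 × 0.97 = 0.6596
= 2010.46 CHF

2010.46 CHF


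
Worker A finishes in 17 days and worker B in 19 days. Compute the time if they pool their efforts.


Rate of A = 1/17 per day
Rate of B = 1/19 per day
Combined rate = 1/17 + 1/19 = 36/323 ≈ 0.1115 per day
Days = 1 / combined rate = 323/36
≈ 8.97 days

8.97 days


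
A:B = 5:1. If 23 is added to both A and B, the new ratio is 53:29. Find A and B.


Let A = 5k, B = 1k.
(5k + 23) / (1k + 23) = 53/29
Cross-multiply: 29(5k + 23) = 53(1k + 23)
145k + 667 = 53k + 1219
145k - 53k = 1219 - 667
92k = 552
k = 552/92 = 6
A = 5×6 = 30, B = 1×6 = 6
= A = 30, B = 6

A = 30, B = 6


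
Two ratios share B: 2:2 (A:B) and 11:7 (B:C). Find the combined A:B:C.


Match B: multiply A:B by 11 → 22:22
Multiply B:C by 2 → 22:14
Combined: 22:22:14
GCD = 2
= 11:11:7

11:11:7


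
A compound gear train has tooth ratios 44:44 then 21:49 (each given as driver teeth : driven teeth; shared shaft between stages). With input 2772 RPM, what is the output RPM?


Stage 1: RPM_B = RPM_A × t_A/t_B = 2772 × 44/44 = 121968/44 = 2772.00
B and C share a shaft → RPM_C = RPM_B
Stage 2: RPM_D = RPM_C × t_C/t_D = RPM_A × (t_A×t_C)/(t_B×t_D)
Overall ratio = (44×21)/(44×49) = 924/2156
RPM_D = 2772 × 924/2156 = 2561328/2156
= 1188.00 RPM

1188.00 RPM


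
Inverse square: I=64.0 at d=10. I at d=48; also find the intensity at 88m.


I₁d₁² = I₂d₂²
I at 48m = 64.0 × (10/48)² = 64.0 × 100/2304 = 6400/2304 ≈ 2.7778
I at 88m = 64.0 × (10/88)² = 64.0 × 100/7744 = 6400/7744 ≈ 0.8264
= 2.7778 and 0.8264

2.7778 and 0.8264


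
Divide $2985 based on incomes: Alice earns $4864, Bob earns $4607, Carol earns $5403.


Total income = 4864 + 4607 + 5403 = $14874
Alice: $2985 × 4864/14874 = $976.14
Bob: $2985 × 4607/14874 = $924.56
Carol: $2985 × 5403/14874 = $1084.31
= Alice: $976.14, Bob: $924.56, Carol: $1084.31

Alice: $976.14, Bob: $924.56, Carol: $1084.31


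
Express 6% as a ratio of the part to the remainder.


6% means 6 parts out of 100; remainder = 94
Part : remainder = 6:94
GCD = 2
= 3:47

3:47


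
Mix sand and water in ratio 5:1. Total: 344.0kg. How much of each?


Total parts = 5 + 1 = 6
sand: 344.0 × 5/6 = 286.7kg
water: 344.0 × 1/6 = 57.3kg
= 286.7kg and 57.3kg

286.7kg and 57.3kg


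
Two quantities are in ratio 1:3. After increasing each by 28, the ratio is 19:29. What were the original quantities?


Let A = 1k, B = 3k.
(1k + 28) / (3k + 28) = 19/29
Cross-multiply: 29(1k + 28) = 19(3k + 28)
29k + 812 = 57k + 532
29k - 57k = 532 - 812
-28k = -280
k = -280/-28 = 10
A = 1×10 = 10, B = 3×10 = 30
= A = 10, B = 30

A = 10, B = 30


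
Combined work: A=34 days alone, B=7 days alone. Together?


Rate of A = 1/34 per day
Rate of B = 1/7 per day
Combined rate = 1/34 + 1/7 = 41/238 ≈ 0.1723 per day
Days = 1 / combined rate = 238/41
≈ 5.80 days

5.80 days


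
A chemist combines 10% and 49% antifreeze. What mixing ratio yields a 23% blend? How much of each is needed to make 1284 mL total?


Let x parts of 10% mix with y parts of 49%.
10x + 49y = 23(x + y)
10x + 49y = 23x + 23y
x(10 - 23) = y(23 - 49)
x/y = (49 - 23)/(23 - 10) = 26/13
Simplify: 2:1
Total parts = 3; one part = 1284/3 = 428.00 mL
10% solution: 2×428.00 = 856.00 mL
49% solution: 1×428.00 = 428.00 mL
= ratio 2:1; 856.00 mL and 428.00 mL

ratio 2:1; 856.00 mL and 428.00 mL


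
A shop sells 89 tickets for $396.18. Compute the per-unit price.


Unit rate = total / quantity
= 396.18 / 89
= $4.45 per unit

$4.45 per unit


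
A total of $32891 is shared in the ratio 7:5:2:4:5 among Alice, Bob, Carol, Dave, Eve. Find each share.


Total parts = 7 + 5 + 2 + 4 + 5 = 23
Alice: 32891 × 7/23 = 10010.30
Bob: 32891 × 5/23 = 7150.22
Carol: 32891 × 2/23 = 2860.09
Dave: 32891 × 4/23 = 5720.17
Eve: 32891 × 5/23 = 7150.22
= Alice: $10010.30, Bob: $7150.22, Carol: $2860.09, Dave: $5720.17, Eve: $7150.22

Alice: $10010.30, Bob: $7150.22, Carol: $2860.09, Dave: $5720.17, Eve: $7150.22


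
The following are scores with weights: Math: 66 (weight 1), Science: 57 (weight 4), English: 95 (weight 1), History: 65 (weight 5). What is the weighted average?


Numerator = 66×1 + 57×4 + 95×1 + 65×5
= 66 + 228 + 95 + 325
= 714
Total weight = 11
Weighted avg = 714/11
= 64.91

64.91


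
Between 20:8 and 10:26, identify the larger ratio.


20/8 = 2.5000
10/26 = 0.3846
2.5000 > 0.3846, so 20:8 is greater
= 20:8

20:8


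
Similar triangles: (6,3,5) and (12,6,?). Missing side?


Scale factor = 12/6 = 2
Missing side = 5 × 2
= 10.0

10.0


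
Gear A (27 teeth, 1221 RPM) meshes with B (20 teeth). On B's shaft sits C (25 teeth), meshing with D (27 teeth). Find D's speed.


Stage 1: RPM_B = RPM_A × t_A/t_B = 1221 × 27/20 = 32967/20 = 1648.35
B and C share a shaft → RPM_C = RPM_B
Stage 2: RPM_D = RPM_C × t_C/t_D = RPM_A × (t_A×t_C)/(t_B×t_D)
Overall ratio = (27×25)/(20×27) = 675/540
RPM_D = 1221 × 675/540 = 824175/540
= 1526.25 RPM

1526.25 RPM


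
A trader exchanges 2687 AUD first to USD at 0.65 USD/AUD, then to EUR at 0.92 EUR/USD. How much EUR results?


Step 1: 2687 AUD × 0.65 = 1746.55 USD
Step 2: 1746.55 USD × 0.92 = 1606.83 EUR
Implied rate AUD→EUR = 0.65 × 0.92 = 0.5980
= 1606.83 EUR

1606.83 EUR


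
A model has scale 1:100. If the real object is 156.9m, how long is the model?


Model size = real / scale
= 156.9 / 100
= 1.5690 m

1.5690 m


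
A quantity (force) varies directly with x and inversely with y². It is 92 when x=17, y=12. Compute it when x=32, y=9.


z = k·x/y²
Solve for k using the known point: k = z·y²/x = 92×144/17 = 13248/17 ≈ 779.2941
Now evaluate at x=32, y=9:
z = k × 32 / 81 = (13248 × 32) / (17 × 81) = 423936/1377
≈ 307.8693

307.8693


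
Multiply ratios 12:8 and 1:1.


Compound ratio = (12×1) : (8×1)
= 12:8
GCD = 4
= 3:2

3:2


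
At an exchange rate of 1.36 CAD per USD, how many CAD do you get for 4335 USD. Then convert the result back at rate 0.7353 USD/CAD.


Amount × rate = 4335 × 1.36 = 5895.60 CAD
Round-trip: 5895.60 × 0.7353 = 4335.03 USD
= 5895.60 CAD, then 4335.03 USD

5895.60 CAD, then 4335.03 USD


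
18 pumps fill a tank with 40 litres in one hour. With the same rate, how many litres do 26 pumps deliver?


Direct proportion: y/x = constant
k = 40/18 ≈ 2.2222
y₂ = k × 26 = 40 × 26 / 18 = 1040/18
≈ 57.78

57.78


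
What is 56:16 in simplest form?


GCD(56, 16) = 8
56/8 : 16/8
= 7:2

7:2


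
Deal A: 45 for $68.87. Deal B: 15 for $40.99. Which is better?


Deal A: $68.87/45 = $1.5304/unit
Deal B: $40.99/15 = $2.7327/unit
A is cheaper per unit
= Deal A

Deal A


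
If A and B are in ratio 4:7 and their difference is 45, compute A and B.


Let A = 4k, B = 7k.
7k - 4k = 45
3k = 45 → k = 45/3 = 15
A = 4×15 = 60, B = 7×15 = 105
= A = 60, B = 105

A = 60, B = 105


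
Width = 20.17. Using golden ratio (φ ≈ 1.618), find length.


φ = (1 + √5) / 2 ≈ 1.618
Length = width × φ = 20.17 × 1.618 = 32.63506
≈ 32.64

32.64


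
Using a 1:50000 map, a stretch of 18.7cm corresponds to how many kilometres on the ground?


Real distance = map distance × scale
= 18.7cm × 50000
= 935000 cm = 9350.0 m
= 9.350 km

9.350 km


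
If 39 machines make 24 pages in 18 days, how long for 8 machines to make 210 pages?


Days ∝ work / workers, so d₂ = d₁ × (m₁/m₂) × (w₂/w₁)
Workers factor (inverse): 39/8 = 4.8750
Work factor (direct): 210/24 = 8.7500
d₂ = 18 × 39/8 × 210/24 = (18 × 39 × 210) / (8 × 24) = 147420/192
≈ 767.81 days

767.81 days


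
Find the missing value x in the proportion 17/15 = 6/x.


Cross multiply: 17 × x = 15 × 6
17x = 90
x = 90 / 17
= 5.29

5.29


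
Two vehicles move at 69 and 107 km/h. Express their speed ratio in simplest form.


Ratio = 69:107
GCD = 1
Simplified = 69:107
Time ratio (same distance) = 107:69
Speed ratio = 69:107

69:107


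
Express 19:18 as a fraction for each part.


Total parts = 19 + 18 = 37
First part: 19/37 = 19/37
Second part: 18/37 = 18/37
= 19/37 and 18/37

19/37 and 18/37


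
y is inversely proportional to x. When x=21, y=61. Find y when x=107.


Inverse proportion: x × y = constant
k = 21 × 61 = 1281
y₂ = k / 107 = 1281 / 107
= 11.97

11.97


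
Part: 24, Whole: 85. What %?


Percentage = (part / whole) × 100
= (24 / 85) × 100
≈ 28.24%

28.24%


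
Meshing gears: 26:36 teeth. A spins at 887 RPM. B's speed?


Gear ratio = 26:36 = 13:18
RPM_B = RPM_A × (teeth_A / teeth_B)
= 887 × (26/36)
= 640.6 RPM

640.6 RPM


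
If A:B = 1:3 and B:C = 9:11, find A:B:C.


Match B: multiply A:B by 9 → 9:27
Multiply B:C by 3 → 27:33
Combined: 9:27:33
GCD = 3
= 3:9:11

3:9:11


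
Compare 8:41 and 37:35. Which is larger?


8/41 = 0.1951
37/35 = 1.0571
0.1951 < 1.0571, so 8:41 is less
= 37:35

37:35


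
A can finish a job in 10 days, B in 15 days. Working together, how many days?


Rate of A = 1/10 per day
Rate of B = 1/15 per day
Combined rate = 1/10 + 1/15 = 25/150 ≈ 0.1667 per day
Days = 1 / combined rate = 150/25
= 6.00 days

6.00 days


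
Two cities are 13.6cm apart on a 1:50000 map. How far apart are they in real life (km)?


Real distance = map distance × scale
= 13.6cm × 50000
= 680000 cm = 6800.0 m
= 6.800 km

6.800 km


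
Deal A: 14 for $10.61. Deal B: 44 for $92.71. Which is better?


Deal A: $10.61/14 = $0.7579/unit
Deal B: $92.71/44 = $2.1070/unit
A is cheaper per unit
= Deal A

Deal A


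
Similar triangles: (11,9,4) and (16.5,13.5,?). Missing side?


Scale factor = 16.5/11 = 1.5
Missing side = 4 × 1.5
= 6.0

6.0


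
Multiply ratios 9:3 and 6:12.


Compound ratio = (9×6) : (3×12)
= 54:36
GCD = 18
= 3:2

3:2


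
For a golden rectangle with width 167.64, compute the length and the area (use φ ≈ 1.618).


φ = (1 + √5) / 2 ≈ 1.618
Length = width × φ = 167.64 × 1.618 = 271.24152
≈ 271.24
Area = width × length = 167.64 × 271.24152 = 45470.9284128 ≈ 45470.93
= Length: 271.24, Area: 45470.93

Length: 271.24, Area: 45470.93


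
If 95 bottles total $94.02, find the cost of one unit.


Unit rate = total / quantity
= 94.02 / 95
= $0.99 per unit

$0.99 per unit


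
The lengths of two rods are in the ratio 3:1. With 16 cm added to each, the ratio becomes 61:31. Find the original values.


Let A = 3k, B = 1k.
(3k + 16) / (1k + 16) = 61/31
Cross-multiply: 31(3k + 16) = 61(1k + 16)
93k + 496 = 61k + 976
93k - 61k = 976 - 496
32k = 480
k = 480/32 = 15
A = 3×15 = 45, B = 1×15 = 15
= A = 45, B = 15

A = 45, B = 15


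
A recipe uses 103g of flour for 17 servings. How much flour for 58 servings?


Direct proportion: y/x = constant
k = 103/17 ≈ 6.0588
y₂ = k × 58 = 103 × 58 / 17 = 5974/17
≈ 351.41

351.41


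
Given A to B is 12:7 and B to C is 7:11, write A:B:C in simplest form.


Match B: multiply A:B by 7 → 84:49
Multiply B:C by 7 → 49:77
Combined: 84:49:77
GCD = 7
= 12:7:11

12:7:11


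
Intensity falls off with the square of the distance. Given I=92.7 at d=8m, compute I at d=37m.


I₁d₁² = I₂d₂²
I₂ = I₁ × (d₁/d₂)²
= 92.7 × (8/37)²
= 92.7 × 64/1369
= 5932.8/1369
≈ 4.3337

4.3337


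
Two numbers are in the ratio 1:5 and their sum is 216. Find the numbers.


Let A = 1k, B = 5k.
1k + 5k = 216
6k = 216 → k = 216/6 = 36
A = 1×36 = 36, B = 5×36 = 180
= A = 36, B = 180

A = 36, B = 180


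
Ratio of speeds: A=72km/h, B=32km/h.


Ratio = 72:32
GCD = 8
Simplified = 9:4
Time ratio (same distance) = 4:9
Speed ratio = 9:4

9:4


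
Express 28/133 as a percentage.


Percentage = (part / whole) × 100
= (28 / 133) × 100
≈ 21.05%

21.05%


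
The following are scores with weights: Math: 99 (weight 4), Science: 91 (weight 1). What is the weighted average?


Numerator = 99×4 + 91×1
= 396 + 91
= 487
Total weight = 5
Weighted avg = 487/5
= 97.40

97.40


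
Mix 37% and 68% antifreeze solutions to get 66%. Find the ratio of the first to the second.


Let x parts of 37% mix with y parts of 68%.
37x + 68y = 66(x + y)
37x + 68y = 66x + 66y
x(37 - 66) = y(66 - 68)
x/y = (68 - 66)/(66 - 37) = 2/29
Simplify: 2:29
= 2:29

2:29


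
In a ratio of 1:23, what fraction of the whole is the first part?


Total parts = 1 + 23 = 24
First part: 1/24 = 1/24
= 1/24

1/24


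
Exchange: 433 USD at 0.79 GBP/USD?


Amount × rate = 433 × 0.79
= 342.07 GBP

342.07 GBP


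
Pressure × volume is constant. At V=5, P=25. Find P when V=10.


Inverse proportion: x × y = constant
k = 5 × 25 = 125
y₂ = k / 10 = 125 / 10
= 12.50

12.50


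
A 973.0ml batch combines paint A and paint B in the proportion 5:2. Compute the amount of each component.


Total parts = 5 + 2 = 7
paint A: 973.0 × 5/7 = 695.0ml
paint B: 973.0 × 2/7 = 278.0ml
= 695.0ml and 278.0ml

695.0ml and 278.0ml


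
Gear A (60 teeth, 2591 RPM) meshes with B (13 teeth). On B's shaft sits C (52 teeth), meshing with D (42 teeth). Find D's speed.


Stage 1: RPM_B = RPM_A × t_A/t_B = 2591 × 60/13 = 155460/13 ≈ 11958.46
B and C share a shaft → RPM_C = RPM_B
Stage 2: RPM_D = RPM_C × t_C/t_D = RPM_A × (t_A×t_C)/(t_B×t_D)
Overall ratio = (60×52)/(13×42) = 3120/546
RPM_D = 2591 × 3120/546 = 8083920/546
≈ 14805.71 RPM

14805.71 RPM


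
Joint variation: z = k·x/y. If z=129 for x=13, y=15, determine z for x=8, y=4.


z = k·x/y
Solve for k using the known point: k = z·y/x = 129×15/13 = 1935/13 ≈ 148.8462
Now evaluate at x=8, y=4:
z = k × 8 / 4 = (1935 × 8) / (13 × 4) = 15480/52
≈ 297.6923

297.6923


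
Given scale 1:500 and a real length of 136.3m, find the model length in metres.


Model size = real / scale
= 136.3 / 500
= 0.2726 m

0.2726 m


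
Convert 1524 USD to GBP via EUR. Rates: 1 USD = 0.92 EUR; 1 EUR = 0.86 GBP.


Step 1: 1524 USD × 0.92 = 1402.08 EUR
Step 2: 1402.08 EUR × 0.86 = 1205.79 GBP
Implied rate USD→GBP = 0.92 × 0.86 = 0.7912
= 1205.79 GBP

1205.79 GBP


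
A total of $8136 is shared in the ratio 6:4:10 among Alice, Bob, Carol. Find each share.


Total parts = 6 + 4 + 10 = 20
Alice: 8136 × 6/20 = 2440.80
Bob: 8136 × 4/20 = 1627.20
Carol: 8136 × 10/20 = 4068.00
= Alice: $2440.80, Bob: $1627.20, Carol: $4068.00

Alice: $2440.80, Bob: $1627.20, Carol: $4068.00


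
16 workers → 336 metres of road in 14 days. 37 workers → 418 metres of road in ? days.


Days ∝ work / workers, so d₂ = d₁ × (m₁/m₂) × (w₂/w₁)
Workers factor (inverse): 16/37 ≈ 0.4324
Work factor (direct): 418/336 ≈ 1.2440
d₂ = 14 × 16/37 × 418/336 = (14 × 16 × 418) / (37 × 336) = 93632/12432
≈ 7.53 days

7.53 days


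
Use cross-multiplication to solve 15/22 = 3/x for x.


Cross multiply: 15 × x = 22 × 3
15x = 66
x = 66 / 15
= 4.40

4.40


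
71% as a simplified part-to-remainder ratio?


71% means 71 parts out of 100; remainder = 29
Part : remainder = 71:29
GCD = 1
= 71:29

71:29


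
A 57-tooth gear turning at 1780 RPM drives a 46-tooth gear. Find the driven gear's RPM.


Gear ratio = 57:46 = 57:46
RPM_B = RPM_A × (teeth_A / teeth_B)
= 1780 × (57/46)
= 2205.7 RPM

2205.7 RPM


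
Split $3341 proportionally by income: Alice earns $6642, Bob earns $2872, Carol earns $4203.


Total income = 6642 + 2872 + 4203 = $13717
Alice: $3341 × 6642/13717 = $1617.77
Bob: $3341 × 2872/13717 = $699.52
Carol: $3341 × 4203/13717 = $1023.71
= Alice: $1617.77, Bob: $699.52, Carol: $1023.71

Alice: $1617.77, Bob: $699.52, Carol: $1023.71


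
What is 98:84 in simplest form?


GCD(98, 84) = 14
98/14 : 84/14
= 7:6

7:6


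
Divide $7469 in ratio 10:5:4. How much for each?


Total parts = 10 + 5 + 4 = 19
Part 1: 7469 × 10/19 = 3931.05
Part 2: 7469 × 5/19 = 1965.53
Part 3: 7469 × 4/19 = 1572.42
= Part 1: $3931.05, Part 2: $1965.53, Part 3: $1572.42

Part 1: $3931.05, Part 2: $1965.53, Part 3: $1572.42


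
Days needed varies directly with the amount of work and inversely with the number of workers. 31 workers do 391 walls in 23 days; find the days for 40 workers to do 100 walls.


Days ∝ work / workers, so d₂ = d₁ × (m₁/m₂) × (w₂/w₁)
Workers factor (inverse): 31/40 = 0.7750
Work factor (direct): 100/391 ≈ 0.2558
d₂ = 23 × 31/40 × 100/391 = (23 × 31 × 100) / (40 × 391) = 71300/15640
≈ 4.56 days

4.56 days


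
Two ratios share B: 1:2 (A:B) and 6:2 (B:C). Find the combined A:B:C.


Match B: multiply A:B by 6 → 6:12
Multiply B:C by 2 → 12:4
Combined: 6:12:4
GCD = 2
= 3:6:2

3:6:2


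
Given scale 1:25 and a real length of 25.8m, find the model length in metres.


Model size = real / scale
= 25.8 / 25
= 1.0320 m

1.0320 m


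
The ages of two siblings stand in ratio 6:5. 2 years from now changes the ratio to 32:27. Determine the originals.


Let A = 6k, B = 5k.
(6k + 2) / (5k + 2) = 32/27
Cross-multiply: 27(6k + 2) = 32(5k + 2)
162k + 54 = 160k + 64
162k - 160k = 64 - 54
2k = 10
k = 10/2 = 5
A = 6×5 = 30, B = 5×5 = 25
= A = 30, B = 25

A = 30, B = 25


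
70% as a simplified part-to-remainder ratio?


70% means 70 parts out of 100; remainder = 30
Part : remainder = 70:30
GCD = 10
= 7:3

7:3


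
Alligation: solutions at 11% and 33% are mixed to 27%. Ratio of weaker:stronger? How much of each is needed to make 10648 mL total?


Let x parts of 11% mix with y parts of 33%.
11x + 33y = 27(x + y)
11x + 33y = 27x + 27y
x(11 - 27) = y(27 - 33)
x/y = (33 - 27)/(27 - 11) = 6/16
Simplify: 3:8
Total parts = 11; one part = 10648/11 = 968.00 mL
11% solution: 3×968.00 = 2904.00 mL
33% solution: 8×968.00 = 7744.00 mL
= ratio 3:8; 2904.00 mL and 7744.00 mL

ratio 3:8; 2904.00 mL and 7744.00 mL


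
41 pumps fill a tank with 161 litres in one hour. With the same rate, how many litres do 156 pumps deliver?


Direct proportion: y/x = constant
k = 161/41 ≈ 3.9268
y₂ = k × 156 = 161 × 156 / 41 = 25116/41
≈ 612.59

612.59


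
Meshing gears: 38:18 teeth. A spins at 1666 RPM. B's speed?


Gear ratio = 38:18 = 19:9
RPM_B = RPM_A × (teeth_A / teeth_B)
= 1666 × (38/18)
= 3517.1 RPM

3517.1 RPM


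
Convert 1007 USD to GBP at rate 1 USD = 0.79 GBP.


Amount × rate = 1007 × 0.79
= 795.53 GBP

795.53 GBP


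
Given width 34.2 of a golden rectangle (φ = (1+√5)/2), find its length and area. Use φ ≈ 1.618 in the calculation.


φ = (1 + √5) / 2 ≈ 1.618
Length = width × φ = 34.2 × 1.618 = 55.3356
≈ 55.34
Area = width × length = 34.2 × 55.3356 = 1892.47752 ≈ 1892.48
= Length: 55.34, Area: 1892.48

Length: 55.34, Area: 1892.48


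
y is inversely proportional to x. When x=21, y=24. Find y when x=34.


Inverse proportion: x × y = constant
k = 21 × 24 = 504
y₂ = k / 34 = 504 / 34
= 14.82

14.82


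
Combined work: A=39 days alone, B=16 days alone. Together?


Rate of A = 1/39 per day
Rate of B = 1/16 per day
Combined rate = 1/39 + 1/16 = 55/624 ≈ 0.0881 per day
Days = 1 / combined rate = 624/55
≈ 11.35 days

11.35 days


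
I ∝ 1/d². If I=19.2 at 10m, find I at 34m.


I₁d₁² = I₂d₂²
I₂ = I₁ × (d₁/d₂)²
= 19.2 × (10/34)²
= 19.2 × 100/1156
= 1920/1156
≈ 1.6609

1.6609


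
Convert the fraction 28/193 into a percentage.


Percentage = (part / whole) × 100
= (28 / 193) × 100
≈ 14.51%

14.51%


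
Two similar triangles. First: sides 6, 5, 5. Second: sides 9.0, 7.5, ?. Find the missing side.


Scale factor = 9.0/6 = 1.5
Missing side = 5 × 1.5
= 7.5

7.5


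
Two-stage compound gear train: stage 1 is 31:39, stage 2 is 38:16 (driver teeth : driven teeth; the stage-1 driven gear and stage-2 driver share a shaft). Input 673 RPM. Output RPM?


Stage 1: RPM_B = RPM_A × t_A/t_B = 673 × 31/39 = 20863/39 ≈ 534.95
B and C share a shaft → RPM_C = RPM_B
Stage 2: RPM_D = RPM_C × t_C/t_D = RPM_A × (t_A×t_C)/(t_B×t_D)
Overall ratio = (31×38)/(39×16) = 1178/624
RPM_D = 673 × 1178/624 = 792794/624
≈ 1270.50 RPM

1270.50 RPM


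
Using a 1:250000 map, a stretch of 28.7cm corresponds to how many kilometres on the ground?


Real distance = map distance × scale
= 28.7cm × 250000
= 7175000 cm = 71750.0 m
= 71.750 km

71.750 km


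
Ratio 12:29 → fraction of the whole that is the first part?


Total parts = 12 + 29 = 41
First part: 12/41 = 12/41
= 12/41

12/41


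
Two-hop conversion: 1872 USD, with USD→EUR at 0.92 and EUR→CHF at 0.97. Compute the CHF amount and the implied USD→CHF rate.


Step 1: 1872 USD × 0.92 = 1722.24 EUR
Step 2: 1722.24 EUR × 0.97 = 1670.57 CHF
Implied rate USD→CHF = 0.92 × 0.97 = 0.8924
= 1670.57 CHF; implied rate 0.8924 CHF/USD

1670.57 CHF; implied rate 0.8924 CHF/USD


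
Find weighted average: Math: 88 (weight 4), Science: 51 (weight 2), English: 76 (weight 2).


Numerator = 88×4 + 51×2 + 76×2
= 352 + 102 + 152
= 606
Total weight = 8
Weighted avg = 606/8
= 75.75

75.75


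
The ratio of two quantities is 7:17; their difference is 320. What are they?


Let A = 7k, B = 17k.
17k - 7k = 320
10k = 320 → k = 320/10 = 32
A = 7×32 = 224, B = 17×32 = 544
= A = 224, B = 544

A = 224, B = 544


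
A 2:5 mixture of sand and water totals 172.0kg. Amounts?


Total parts = 2 + 5 = 7
sand: 172.0 × 2/7 = 49.1kg
water: 172.0 × 5/7 = 122.9kg
= 49.1kg and 122.9kg

49.1kg and 122.9kg


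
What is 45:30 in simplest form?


GCD(45, 30) = 15
45/15 : 30/15
= 3:2

3:2


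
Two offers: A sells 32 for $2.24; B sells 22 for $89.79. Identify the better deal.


Deal A: $2.24/32 = $0.0700/unit
Deal B: $89.79/22 = $4.0814/unit
A is cheaper per unit
= Deal A

Deal A


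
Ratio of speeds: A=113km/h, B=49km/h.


Ratio = 113:49
GCD = 1
Simplified = 113:49
Time ratio (same distance) = 49:113
Speed ratio = 113:49

113:49


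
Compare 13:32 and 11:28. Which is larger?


13/32 = 0.4062
11/28 = 0.3929
0.4062 > 0.3929, so 13:32 is greater
= 13:32

13:32


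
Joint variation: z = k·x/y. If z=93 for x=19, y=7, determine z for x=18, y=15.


z = k·x/y
Solve for k using the known point: k = z·y/x = 93×7/19 = 651/19 ≈ 34.2632
Now evaluate at x=18, y=15:
z = k × 18 / 15 = (651 × 18) / (19 × 15) = 11718/285
≈ 41.1158

41.1158


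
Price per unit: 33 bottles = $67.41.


Unit rate = total / quantity
= 67.41 / 33
= $2.04 per unit

$2.04 per unit


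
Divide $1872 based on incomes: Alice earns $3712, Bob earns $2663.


Total income = 3712 + 2663 = $6375
Alice: $1872 × 3712/6375 = $1090.02
Bob: $1872 × 2663/6375 = $781.98
= Alice: $1090.02, Bob: $781.98

Alice: $1090.02, Bob: $781.98


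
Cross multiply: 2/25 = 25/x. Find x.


Cross multiply: 2 × x = 25 × 25
2x = 625
x = 625 / 2
= 312.50

312.50


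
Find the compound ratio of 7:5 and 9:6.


Compound ratio = (7×9) : (5×6)
= 63:30
GCD = 3
= 21:10

21:10


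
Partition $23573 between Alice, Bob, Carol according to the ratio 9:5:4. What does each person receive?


Total parts = 9 + 5 + 4 = 18
Alice: 23573 × 9/18 = 11786.50
Bob: 23573 × 5/18 = 6548.06
Carol: 23573 × 4/18 = 5238.44
= Alice: $11786.50, Bob: $6548.06, Carol: $5238.44

Alice: $11786.50, Bob: $6548.06, Carol: $5238.44


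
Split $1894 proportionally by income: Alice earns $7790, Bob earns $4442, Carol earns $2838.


Total income = 7790 + 4442 + 2838 = $15070
Alice: $1894 × 7790/15070 = $979.05
Bob: $1894 × 4442/15070 = $558.27
Carol: $1894 × 2838/15070 = $356.68
= Alice: $979.05, Bob: $558.27, Carol: $356.68

Alice: $979.05, Bob: $558.27, Carol: $356.68


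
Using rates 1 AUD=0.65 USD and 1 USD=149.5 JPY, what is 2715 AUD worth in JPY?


Step 1: 2715 AUD × 0.65 = 1764.75 USD
Step 2: 1764.75 USD × 149.5 = 263830.13 JPY
Implied rate AUD→JPY = 0.65 × 149.5 = 97.1750
= 263830.13 JPY

263830.13 JPY


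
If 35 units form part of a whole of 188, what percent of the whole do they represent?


Percentage = (part / whole) × 100
= (35 / 188) × 100
≈ 18.62%

18.62%


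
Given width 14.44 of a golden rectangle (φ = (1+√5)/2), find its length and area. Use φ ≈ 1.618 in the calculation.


φ = (1 + √5) / 2 ≈ 1.618
Length = width × φ = 14.44 × 1.618 = 23.36392
≈ 23.36
Area = width × length = 14.44 × 23.36392 = 337.3750048 ≈ 337.38
= Length: 23.36, Area: 337.38

Length: 23.36, Area: 337.38
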